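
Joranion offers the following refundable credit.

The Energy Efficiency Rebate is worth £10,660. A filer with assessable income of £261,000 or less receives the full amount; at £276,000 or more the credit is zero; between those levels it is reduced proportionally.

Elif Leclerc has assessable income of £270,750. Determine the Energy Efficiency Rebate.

Energy Efficiency Rebate: £270,750 is £9,750 into a £15,000 phase-out range, leaving 5,250/15,000 of the credit: £10,660 × 5,250/15,000 = £3,731.

£3,731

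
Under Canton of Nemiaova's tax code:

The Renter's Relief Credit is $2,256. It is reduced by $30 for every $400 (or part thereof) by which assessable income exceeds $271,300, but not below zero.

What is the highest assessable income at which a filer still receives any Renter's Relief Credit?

$301,300

After 75 increments the reduction is 75 × $30 = $2,250, leaving $6; one more increment wipes it out. Increment 75 ends at excess 75 × $400 = $30,000, so the highest qualifying income is $271,300 + $30,000 = $301,300.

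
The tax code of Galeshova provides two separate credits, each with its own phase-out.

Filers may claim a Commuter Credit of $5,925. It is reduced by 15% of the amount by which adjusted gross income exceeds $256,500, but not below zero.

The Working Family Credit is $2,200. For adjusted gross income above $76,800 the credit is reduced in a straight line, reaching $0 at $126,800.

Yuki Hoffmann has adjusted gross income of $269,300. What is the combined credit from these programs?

$4,005

Commuter Credit: 15% of the $12,800 excess over $256,500 is $1,920; credit = $5,925 − $1,920 = $4,005.
Working Family Credit: $269,300 is at or above $126,800, so the credit is $0.
Total: $4,005 + $0 = $4,005.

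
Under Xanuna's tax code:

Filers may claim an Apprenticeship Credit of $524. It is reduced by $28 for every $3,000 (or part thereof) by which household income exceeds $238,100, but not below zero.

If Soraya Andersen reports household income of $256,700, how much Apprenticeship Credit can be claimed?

$328

Apprenticeship Credit: income exceeds $238,100 by $18,600, which is 7 full-or-partial $3,000 increments; reduction = 7 × $28 = $196, leaving $328.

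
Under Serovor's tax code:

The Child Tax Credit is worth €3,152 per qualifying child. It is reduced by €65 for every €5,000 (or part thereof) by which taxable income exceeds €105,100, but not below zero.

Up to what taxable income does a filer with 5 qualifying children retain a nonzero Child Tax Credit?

€1,315,100

Full credit = 5 × €3,152 = €15,760.
After 242 increments the reduction is 242 × €65 = €15,730, leaving €30; one more increment wipes it out. Increment 242 ends at excess 242 × €5,000 = €1,210,000, so the highest qualifying income is €105,100 + €1,210,000 = €1,315,100.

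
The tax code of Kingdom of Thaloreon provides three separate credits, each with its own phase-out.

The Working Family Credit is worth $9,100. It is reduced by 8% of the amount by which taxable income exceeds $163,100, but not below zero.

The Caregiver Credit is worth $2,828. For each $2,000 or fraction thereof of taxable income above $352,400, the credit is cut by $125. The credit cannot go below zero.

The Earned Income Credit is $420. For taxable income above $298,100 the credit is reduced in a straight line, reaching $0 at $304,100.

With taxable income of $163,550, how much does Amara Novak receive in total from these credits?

Working Family Credit: 8% of the $450 excess over $163,100 is $36; credit = $9,100 − $36 = $9,064.
Caregiver Credit: $163,550 is at or below the $352,400 threshold, so the full $2,828 applies.
Earned Income Credit: $163,550 is at or below the $298,100 threshold, so the full $420 applies.
Total: $9,064 + $2,828 + $420 = $12,312.

$12,312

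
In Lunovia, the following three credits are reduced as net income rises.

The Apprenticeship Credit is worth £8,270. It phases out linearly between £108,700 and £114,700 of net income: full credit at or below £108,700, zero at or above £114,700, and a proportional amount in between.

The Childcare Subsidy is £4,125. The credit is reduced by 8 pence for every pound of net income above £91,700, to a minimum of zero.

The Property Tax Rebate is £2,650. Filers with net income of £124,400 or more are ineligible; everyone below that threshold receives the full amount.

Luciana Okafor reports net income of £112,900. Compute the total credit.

£7,560

Apprenticeship Credit: £112,900 is £4,200 into a £6,000 phase-out range, leaving 1,800/6,000 of the credit: £8,270 × 1,800/6,000 = £2,481.
Childcare Subsidy: 8% of the £21,200 excess over £91,700 is £1,696; credit = £4,125 − £1,696 = £2,429.
Property Tax Rebate: £112,900 is below the £124,400 cutoff, so the full £2,650 applies.
Total: £2,481 + £2,429 + £2,650 = £7,560.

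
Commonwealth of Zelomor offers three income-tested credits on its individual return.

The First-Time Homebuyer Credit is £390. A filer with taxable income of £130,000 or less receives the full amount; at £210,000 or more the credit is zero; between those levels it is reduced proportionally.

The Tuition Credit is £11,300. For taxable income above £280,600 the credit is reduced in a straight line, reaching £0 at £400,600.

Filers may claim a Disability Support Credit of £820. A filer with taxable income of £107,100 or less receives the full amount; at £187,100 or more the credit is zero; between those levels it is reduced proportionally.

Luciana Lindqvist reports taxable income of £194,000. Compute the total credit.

£11,378

First-Time Homebuyer Credit: £194,000 is £64,000 into a £80,000 phase-out range, leaving 16,000/80,000 of the credit: £390 × 16,000/80,000 = £78.
Tuition Credit: £194,000 is at or below the £280,600 threshold, so the full £11,300 applies.
Disability Support Credit: £194,000 is at or above £187,100, so the credit is £0.
Total: £78 + £11,300 + £0 = £11,378.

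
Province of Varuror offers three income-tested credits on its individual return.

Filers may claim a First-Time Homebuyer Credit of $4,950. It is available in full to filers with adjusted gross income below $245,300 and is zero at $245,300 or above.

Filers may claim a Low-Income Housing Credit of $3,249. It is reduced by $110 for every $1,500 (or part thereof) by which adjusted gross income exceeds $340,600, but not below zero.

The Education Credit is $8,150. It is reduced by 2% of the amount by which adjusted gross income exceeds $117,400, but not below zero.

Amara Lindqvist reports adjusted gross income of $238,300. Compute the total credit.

$13,931

First-Time Homebuyer Credit: $238,300 is below the $245,300 cutoff, so the full $4,950 applies.
Low-Income Housing Credit: $238,300 is at or below the $340,600 threshold, so the full $3,249 applies.
Education Credit: 2% of the $120,900 excess over $117,400 is $2,418; credit = $8,150 − $2,418 = $5,732.
Total: $4,950 + $3,249 + $5,732 = $13,931.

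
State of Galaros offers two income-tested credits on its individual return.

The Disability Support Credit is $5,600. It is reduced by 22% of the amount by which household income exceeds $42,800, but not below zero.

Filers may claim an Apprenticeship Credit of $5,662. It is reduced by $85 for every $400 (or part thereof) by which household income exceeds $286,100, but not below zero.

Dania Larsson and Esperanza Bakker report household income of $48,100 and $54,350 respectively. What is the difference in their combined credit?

Dania ($48,100): Disability Support Credit: 22% of the $5,300 excess over $42,800 is $1,166; credit = $5,600 − $1,166 = $4,434. Apprenticeship Credit: $48,100 is at or below the $286,100 threshold, so the full $5,662 applies. total $4,434 + $5,662 = $10,096
Esperanza ($54,350): Disability Support Credit: 22% of the $11,550 excess over $42,800 is $2,541; credit = $5,600 − $2,541 = $3,059. Apprenticeship Credit: $54,350 is at or below the $286,100 threshold, so the full $5,662 applies. total $3,059 + $5,662 = $8,721
Difference: |$10,096 − $8,721| = $1,375.

$1,375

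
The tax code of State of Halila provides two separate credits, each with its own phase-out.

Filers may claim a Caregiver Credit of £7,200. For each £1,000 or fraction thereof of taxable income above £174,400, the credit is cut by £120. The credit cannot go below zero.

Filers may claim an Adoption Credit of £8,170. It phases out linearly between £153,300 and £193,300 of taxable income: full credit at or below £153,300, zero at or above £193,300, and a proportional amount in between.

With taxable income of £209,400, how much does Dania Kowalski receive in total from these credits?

Caregiver Credit: income exceeds £174,400 by £35,000, which is 35 full-or-partial £1,000 increments; reduction = 35 × £120 = £4,200, leaving £3,000.
Adoption Credit: £209,400 is at or above £193,300, so the credit is £0.
Total: £3,000 + £0 = £3,000.

£3,000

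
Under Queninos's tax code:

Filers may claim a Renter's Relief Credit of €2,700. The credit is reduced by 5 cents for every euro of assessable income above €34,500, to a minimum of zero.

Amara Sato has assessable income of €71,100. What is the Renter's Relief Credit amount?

Renter's Relief Credit: 5% of the €36,600 excess over €34,500 is €1,830; credit = €2,700 − €1,830 = €870.

€870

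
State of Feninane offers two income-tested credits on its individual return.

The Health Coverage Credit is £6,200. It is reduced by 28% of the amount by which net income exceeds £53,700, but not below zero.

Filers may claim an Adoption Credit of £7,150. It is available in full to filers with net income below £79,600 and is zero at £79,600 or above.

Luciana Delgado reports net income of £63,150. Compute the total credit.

£10,704

Health Coverage Credit: 28% of the £9,450 excess over £53,700 is £2,646; credit = £6,200 − £2,646 = £3,554.
Adoption Credit: £63,150 is below the £79,600 cutoff, so the full £7,150 applies.
Total: £3,554 + £7,150 = £10,704.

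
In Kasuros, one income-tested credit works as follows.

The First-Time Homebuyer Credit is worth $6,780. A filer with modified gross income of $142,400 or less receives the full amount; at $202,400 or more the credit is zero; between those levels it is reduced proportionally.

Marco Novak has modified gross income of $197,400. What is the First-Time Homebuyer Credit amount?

First-Time Homebuyer Credit: $197,400 is $55,000 into a $60,000 phase-out range, leaving 5,000/60,000 of the credit: $6,780 × 5,000/60,000 = $565.

$565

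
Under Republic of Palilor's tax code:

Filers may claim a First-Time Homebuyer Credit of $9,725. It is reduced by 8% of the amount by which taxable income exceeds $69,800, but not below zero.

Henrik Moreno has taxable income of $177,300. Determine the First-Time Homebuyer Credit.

$1,125

First-Time Homebuyer Credit: 8% of the $107,500 excess over $69,800 is $8,600; credit = $9,725 − $8,600 = $1,125.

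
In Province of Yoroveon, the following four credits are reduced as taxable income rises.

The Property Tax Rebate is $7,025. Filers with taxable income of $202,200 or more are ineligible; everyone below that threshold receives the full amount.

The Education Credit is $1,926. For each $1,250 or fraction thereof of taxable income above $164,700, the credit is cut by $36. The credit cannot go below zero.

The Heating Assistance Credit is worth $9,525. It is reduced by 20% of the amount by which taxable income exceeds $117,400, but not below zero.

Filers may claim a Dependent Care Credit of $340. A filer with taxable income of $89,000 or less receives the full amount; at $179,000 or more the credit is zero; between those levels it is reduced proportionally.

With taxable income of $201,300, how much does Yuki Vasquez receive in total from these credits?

$7,871

Property Tax Rebate: $201,300 is below the $202,200 cutoff, so the full $7,025 applies.
Education Credit: income exceeds $164,700 by $36,600, which is 30 full-or-partial $1,250 increments; reduction = 30 × $36 = $1,080, leaving $846.
Heating Assistance Credit: 20% of the $83,900 excess over $117,400 is $16,780 ≥ base, so the credit is $0.
Dependent Care Credit: $201,300 is at or above $179,000, so the credit is $0.
Total: $7,025 + $846 + $0 + $0 = $7,871.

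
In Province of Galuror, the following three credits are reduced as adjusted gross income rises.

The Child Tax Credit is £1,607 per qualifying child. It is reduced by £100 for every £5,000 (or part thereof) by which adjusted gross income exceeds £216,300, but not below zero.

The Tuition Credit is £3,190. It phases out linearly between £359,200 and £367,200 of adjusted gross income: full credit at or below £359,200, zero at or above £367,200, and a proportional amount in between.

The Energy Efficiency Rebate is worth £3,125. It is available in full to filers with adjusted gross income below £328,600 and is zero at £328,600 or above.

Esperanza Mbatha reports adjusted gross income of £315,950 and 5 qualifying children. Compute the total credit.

£12,350

Child Tax Credit: base = 5 × £1,607 = £8,035. income exceeds £216,300 by £99,650, which is 20 full-or-partial £5,000 increments; reduction = 20 × £100 = £2,000, leaving £6,035.
Tuition Credit: £315,950 is at or below the £359,200 threshold, so the full £3,190 applies.
Energy Efficiency Rebate: £315,950 is below the £328,600 cutoff, so the full £3,125 applies.
Total: £6,035 + £3,190 + £3,125 = £12,350.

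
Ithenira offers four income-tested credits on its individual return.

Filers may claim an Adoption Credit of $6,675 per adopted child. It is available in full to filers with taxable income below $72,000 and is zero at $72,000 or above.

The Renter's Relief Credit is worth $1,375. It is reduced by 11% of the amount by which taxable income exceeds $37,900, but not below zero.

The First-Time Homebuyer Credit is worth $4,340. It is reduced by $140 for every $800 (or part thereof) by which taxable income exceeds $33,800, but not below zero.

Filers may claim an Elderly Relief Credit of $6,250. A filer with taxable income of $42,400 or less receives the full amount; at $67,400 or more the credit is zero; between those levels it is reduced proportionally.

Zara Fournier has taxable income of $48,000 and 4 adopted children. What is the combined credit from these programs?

Adoption Credit: base = 4 × $6,675 = $26,700. $48,000 is below the $72,000 cutoff, so the full $26,700 applies.
Renter's Relief Credit: 11% of the $10,100 excess over $37,900 is $1,111; credit = $1,375 − $1,111 = $264.
First-Time Homebuyer Credit: income exceeds $33,800 by $14,200, which is 18 full-or-partial $800 increments; reduction = 18 × $140 = $2,520, leaving $1,820.
Elderly Relief Credit: $48,000 is $5,600 into a $25,000 phase-out range, leaving 19,400/25,000 of the credit: $6,250 × 19,400/25,000 = $4,850.
Total: $26,700 + $264 + $1,820 + $4,850 = $33,634.

$33,634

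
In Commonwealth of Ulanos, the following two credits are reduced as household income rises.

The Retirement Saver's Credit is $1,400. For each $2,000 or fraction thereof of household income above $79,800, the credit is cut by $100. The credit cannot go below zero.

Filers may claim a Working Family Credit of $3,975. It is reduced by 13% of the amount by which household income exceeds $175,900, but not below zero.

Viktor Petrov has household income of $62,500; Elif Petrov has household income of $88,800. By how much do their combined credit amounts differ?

$500

Viktor ($62,500): Retirement Saver's Credit: $62,500 is at or below the $79,800 threshold, so the full $1,400 applies. Working Family Credit: $62,500 is at or below the $175,900 threshold, so the full $3,975 applies. total $1,400 + $3,975 = $5,375
Elif ($88,800): Retirement Saver's Credit: income exceeds $79,800 by $9,000, which is 5 full-or-partial $2,000 increments; reduction = 5 × $100 = $500, leaving $900. Working Family Credit: $88,800 is at or below the $175,900 threshold, so the full $3,975 applies. total $900 + $3,975 = $4,875
Difference: |$5,375 − $4,875| = $500.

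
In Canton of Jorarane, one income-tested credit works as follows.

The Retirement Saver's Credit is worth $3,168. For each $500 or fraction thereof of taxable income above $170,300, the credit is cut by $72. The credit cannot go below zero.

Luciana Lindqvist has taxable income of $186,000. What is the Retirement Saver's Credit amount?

Retirement Saver's Credit: income exceeds $170,300 by $15,700, which is 32 full-or-partial $500 increments; reduction = 32 × $72 = $2,304, leaving $864.

$864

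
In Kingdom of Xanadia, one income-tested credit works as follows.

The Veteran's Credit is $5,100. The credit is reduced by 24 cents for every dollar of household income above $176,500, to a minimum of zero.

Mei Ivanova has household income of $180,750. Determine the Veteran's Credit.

$4,080

Veteran's Credit: 24% of the $4,250 excess over $176,500 is $1,020; credit = $5,100 − $1,020 = $4,080.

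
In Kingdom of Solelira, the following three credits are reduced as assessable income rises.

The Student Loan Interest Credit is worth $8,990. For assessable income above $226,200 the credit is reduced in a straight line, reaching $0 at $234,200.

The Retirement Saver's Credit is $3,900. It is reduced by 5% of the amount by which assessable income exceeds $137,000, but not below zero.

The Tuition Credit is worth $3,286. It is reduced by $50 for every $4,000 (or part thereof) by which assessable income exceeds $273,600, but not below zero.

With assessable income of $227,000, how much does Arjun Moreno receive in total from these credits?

$11,377

Student Loan Interest Credit: $227,000 is $800 into a $8,000 phase-out range, leaving 7,200/8,000 of the credit: $8,990 × 7,200/8,000 = $8,091.
Retirement Saver's Credit: 5% of the $90,000 excess over $137,000 is $4,500 ≥ base, so the credit is $0.
Tuition Credit: $227,000 is at or below the $273,600 threshold, so the full $3,286 applies.
Total: $8,091 + $0 + $3,286 = $11,377.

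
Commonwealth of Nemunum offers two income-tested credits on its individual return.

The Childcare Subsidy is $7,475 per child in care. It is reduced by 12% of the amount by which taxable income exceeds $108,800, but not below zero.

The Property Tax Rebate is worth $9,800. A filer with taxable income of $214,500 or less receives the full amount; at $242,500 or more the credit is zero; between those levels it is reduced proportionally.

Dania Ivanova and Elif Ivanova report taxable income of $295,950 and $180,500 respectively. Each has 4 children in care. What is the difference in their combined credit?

Dania ($295,950): Childcare Subsidy: base = 4 × $7,475 = $29,900. 12% of the $187,150 excess over $108,800 is $22,458; credit = $29,900 − $22,458 = $7,442. Property Tax Rebate: $295,950 is at or above $242,500, so the credit is $0. total $7,442 + $0 = $7,442
Elif ($180,500): Childcare Subsidy: base = 4 × $7,475 = $29,900. 12% of the $71,700 excess over $108,800 is $8,604; credit = $29,900 − $8,604 = $21,296. Property Tax Rebate: $180,500 is at or below the $214,500 threshold, so the full $9,800 applies. total $21,296 + $9,800 = $31,096
Difference: |$7,442 − $31,096| = $23,654.

$23,654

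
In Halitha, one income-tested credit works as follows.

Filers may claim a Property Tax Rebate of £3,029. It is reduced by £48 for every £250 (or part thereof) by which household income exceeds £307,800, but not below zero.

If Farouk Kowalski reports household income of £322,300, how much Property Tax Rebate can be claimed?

£245

Property Tax Rebate: income exceeds £307,800 by £14,500, which is 58 full-or-partial £250 increments; reduction = 58 × £48 = £2,784, leaving £245.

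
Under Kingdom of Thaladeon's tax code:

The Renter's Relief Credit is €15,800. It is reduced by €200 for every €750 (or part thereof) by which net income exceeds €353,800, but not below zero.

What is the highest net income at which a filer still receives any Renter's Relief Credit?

€412,300

After 78 increments the reduction is 78 × €200 = €15,600, leaving €200; one more increment wipes it out. Increment 78 ends at excess 78 × €750 = €58,500, so the highest qualifying income is €353,800 + €58,500 = €412,300.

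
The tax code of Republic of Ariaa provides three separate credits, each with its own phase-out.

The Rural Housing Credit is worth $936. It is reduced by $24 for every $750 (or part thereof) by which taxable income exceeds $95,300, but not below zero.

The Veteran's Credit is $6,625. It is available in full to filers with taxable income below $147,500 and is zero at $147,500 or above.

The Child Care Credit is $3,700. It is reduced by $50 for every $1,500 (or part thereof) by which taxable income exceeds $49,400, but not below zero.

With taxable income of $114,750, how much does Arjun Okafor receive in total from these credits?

$8,437

Rural Housing Credit: income exceeds $95,300 by $19,450, which is 26 full-or-partial $750 increments; reduction = 26 × $24 = $624, leaving $312.
Veteran's Credit: $114,750 is below the $147,500 cutoff, so the full $6,625 applies.
Child Care Credit: income exceeds $49,400 by $65,350, which is 44 full-or-partial $1,500 increments; reduction = 44 × $50 = $2,200, leaving $1,500.
Total: $312 + $6,625 + $1,500 = $8,437.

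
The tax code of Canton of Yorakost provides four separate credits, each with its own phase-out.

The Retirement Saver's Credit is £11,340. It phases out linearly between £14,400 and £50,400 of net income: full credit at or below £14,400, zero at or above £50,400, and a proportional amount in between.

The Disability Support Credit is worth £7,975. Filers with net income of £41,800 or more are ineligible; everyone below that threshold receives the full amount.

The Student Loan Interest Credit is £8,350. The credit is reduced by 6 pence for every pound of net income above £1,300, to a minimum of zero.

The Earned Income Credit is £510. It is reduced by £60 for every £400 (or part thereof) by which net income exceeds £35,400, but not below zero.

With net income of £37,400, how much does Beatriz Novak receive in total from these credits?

Retirement Saver's Credit: £37,400 is £23,000 into a £36,000 phase-out range, leaving 13,000/36,000 of the credit: £11,340 × 13,000/36,000 = £4,095.
Disability Support Credit: £37,400 is below the £41,800 cutoff, so the full £7,975 applies.
Student Loan Interest Credit: 6% of the £36,100 excess over £1,300 is £2,166; credit = £8,350 − £2,166 = £6,184.
Earned Income Credit: income exceeds £35,400 by £2,000, which is 5 full-or-partial £400 increments; reduction = 5 × £60 = £300, leaving £210.
Total: £4,095 + £7,975 + £6,184 + £210 = £18,464.

£18,464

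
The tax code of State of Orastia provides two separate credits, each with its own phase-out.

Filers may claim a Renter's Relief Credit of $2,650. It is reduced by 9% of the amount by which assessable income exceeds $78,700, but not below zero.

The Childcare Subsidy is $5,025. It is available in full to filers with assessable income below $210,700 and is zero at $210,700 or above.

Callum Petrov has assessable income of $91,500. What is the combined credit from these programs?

$6,523

Renter's Relief Credit: 9% of the $12,800 excess over $78,700 is $1,152; credit = $2,650 − $1,152 = $1,498.
Childcare Subsidy: $91,500 is below the $210,700 cutoff, so the full $5,025 applies.
Total: $1,498 + $5,025 = $6,523.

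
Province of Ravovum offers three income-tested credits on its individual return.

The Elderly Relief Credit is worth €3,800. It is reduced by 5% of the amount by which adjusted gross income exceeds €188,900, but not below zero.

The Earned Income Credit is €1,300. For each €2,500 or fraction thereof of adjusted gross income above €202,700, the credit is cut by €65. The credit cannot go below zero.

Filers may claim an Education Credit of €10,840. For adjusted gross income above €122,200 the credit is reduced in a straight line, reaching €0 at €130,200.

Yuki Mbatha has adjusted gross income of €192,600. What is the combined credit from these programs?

Elderly Relief Credit: 5% of the €3,700 excess over €188,900 is €185; credit = €3,800 − €185 = €3,615.
Earned Income Credit: €192,600 is at or below the €202,700 threshold, so the full €1,300 applies.
Education Credit: €192,600 is at or above €130,200, so the credit is €0.
Total: €3,615 + €1,300 + €0 = €4,915.

€4,915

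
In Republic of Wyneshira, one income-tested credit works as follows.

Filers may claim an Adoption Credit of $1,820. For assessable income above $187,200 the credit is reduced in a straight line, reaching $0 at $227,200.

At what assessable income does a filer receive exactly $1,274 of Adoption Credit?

$1,274 is 1,274/1,820 of the full $1,820, so 546/1,820 of the $40,000 range has been used: income = $187,200 + $40,000 × 546/1,820 = $199,200.

$199,200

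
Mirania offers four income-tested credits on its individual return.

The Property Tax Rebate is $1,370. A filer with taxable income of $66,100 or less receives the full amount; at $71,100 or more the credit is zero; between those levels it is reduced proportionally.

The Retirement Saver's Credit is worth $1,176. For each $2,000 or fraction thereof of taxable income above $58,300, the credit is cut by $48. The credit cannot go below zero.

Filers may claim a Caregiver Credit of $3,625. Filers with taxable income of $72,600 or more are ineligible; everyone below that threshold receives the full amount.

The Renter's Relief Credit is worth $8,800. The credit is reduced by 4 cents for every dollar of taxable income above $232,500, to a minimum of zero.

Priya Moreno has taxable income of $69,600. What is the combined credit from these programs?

Property Tax Rebate: $69,600 is $3,500 into a $5,000 phase-out range, leaving 1,500/5,000 of the credit: $1,370 × 1,500/5,000 = $411.
Retirement Saver's Credit: income exceeds $58,300 by $11,300, which is 6 full-or-partial $2,000 increments; reduction = 6 × $48 = $288, leaving $888.
Caregiver Credit: $69,600 is below the $72,600 cutoff, so the full $3,625 applies.
Renter's Relief Credit: $69,600 is at or below the $232,500 threshold, so the full $8,800 applies.
Total: $411 + $888 + $3,625 + $8,800 = $13,724.

$13,724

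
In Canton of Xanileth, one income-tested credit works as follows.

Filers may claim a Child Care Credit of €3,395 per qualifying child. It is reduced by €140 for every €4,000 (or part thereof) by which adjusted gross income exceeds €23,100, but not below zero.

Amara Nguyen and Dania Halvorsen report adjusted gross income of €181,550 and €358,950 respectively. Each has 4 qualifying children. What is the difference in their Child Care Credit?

€6,160

Amara (€181,550): Child Care Credit: base = 4 × €3,395 = €13,580. income exceeds €23,100 by €158,450, which is 40 full-or-partial €4,000 increments; reduction = 40 × €140 = €5,600, leaving €7,980.
Dania (€358,950): Child Care Credit: base = 4 × €3,395 = €13,580. income exceeds €23,100 by €335,850, which is 84 full-or-partial €4,000 increments; reduction = 84 × €140 = €11,760, leaving €1,820.
Difference: |€7,980 − €1,820| = €6,160.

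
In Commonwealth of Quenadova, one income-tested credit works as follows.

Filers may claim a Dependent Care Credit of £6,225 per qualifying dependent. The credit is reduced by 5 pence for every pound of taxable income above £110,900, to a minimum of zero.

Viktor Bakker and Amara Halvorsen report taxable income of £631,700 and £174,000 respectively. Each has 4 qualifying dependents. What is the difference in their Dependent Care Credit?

Viktor (£631,700): Dependent Care Credit: base = 4 × £6,225 = £24,900. 5% of the £520,800 excess over £110,900 is £26,040 ≥ base, so the credit is £0.
Amara (£174,000): Dependent Care Credit: base = 4 × £6,225 = £24,900. 5% of the £63,100 excess over £110,900 is £3,155; credit = £24,900 − £3,155 = £21,745.
Difference: |£0 − £21,745| = £21,745.

£21,745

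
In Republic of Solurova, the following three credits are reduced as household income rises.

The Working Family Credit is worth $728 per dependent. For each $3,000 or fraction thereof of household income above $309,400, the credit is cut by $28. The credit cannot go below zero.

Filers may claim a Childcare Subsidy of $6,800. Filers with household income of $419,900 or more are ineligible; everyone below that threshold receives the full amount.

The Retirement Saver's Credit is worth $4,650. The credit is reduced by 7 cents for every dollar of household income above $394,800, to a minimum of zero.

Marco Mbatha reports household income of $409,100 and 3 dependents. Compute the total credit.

Working Family Credit: base = 3 × $728 = $2,184. income exceeds $309,400 by $99,700, which is 34 full-or-partial $3,000 increments; reduction = 34 × $28 = $952, leaving $1,232.
Childcare Subsidy: $409,100 is below the $419,900 cutoff, so the full $6,800 applies.
Retirement Saver's Credit: 7% of the $14,300 excess over $394,800 is $1,001; credit = $4,650 − $1,001 = $3,649.
Total: $1,232 + $6,800 + $3,649 = $11,681.

$11,681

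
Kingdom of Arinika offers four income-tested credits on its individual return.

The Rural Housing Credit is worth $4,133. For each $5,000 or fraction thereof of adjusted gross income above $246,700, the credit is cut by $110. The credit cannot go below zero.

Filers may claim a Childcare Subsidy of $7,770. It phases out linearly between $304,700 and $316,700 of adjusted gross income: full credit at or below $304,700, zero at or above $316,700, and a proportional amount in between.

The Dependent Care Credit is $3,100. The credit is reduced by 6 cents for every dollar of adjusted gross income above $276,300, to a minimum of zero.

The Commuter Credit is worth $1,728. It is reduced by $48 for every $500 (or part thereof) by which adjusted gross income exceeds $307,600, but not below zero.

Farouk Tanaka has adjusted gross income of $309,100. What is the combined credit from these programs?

Rural Housing Credit: income exceeds $246,700 by $62,400, which is 13 full-or-partial $5,000 increments; reduction = 13 × $110 = $1,430, leaving $2,703.
Childcare Subsidy: $309,100 is $4,400 into a $12,000 phase-out range, leaving 7,600/12,000 of the credit: $7,770 × 7,600/12,000 = $4,921.
Dependent Care Credit: 6% of the $32,800 excess over $276,300 is $1,968; credit = $3,100 − $1,968 = $1,132.
Commuter Credit: income exceeds $307,600 by $1,500, which is 3 full-or-partial $500 increments; reduction = 3 × $48 = $144, leaving $1,584.
Total: $2,703 + $4,921 + $1,132 + $1,584 = $10,340.

$10,340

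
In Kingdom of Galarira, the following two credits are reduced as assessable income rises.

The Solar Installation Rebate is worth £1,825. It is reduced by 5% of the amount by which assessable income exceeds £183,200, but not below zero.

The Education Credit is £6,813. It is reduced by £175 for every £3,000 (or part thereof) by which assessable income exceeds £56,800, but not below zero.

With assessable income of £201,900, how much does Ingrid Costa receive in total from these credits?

£890

Solar Installation Rebate: 5% of the £18,700 excess over £183,200 is £935; credit = £1,825 − £935 = £890.
Education Credit: income exceeds £56,800 by £145,100 → 49 increments × £175 = £8,575 ≥ base, so the credit is £0.
Total: £890 + £0 = £890.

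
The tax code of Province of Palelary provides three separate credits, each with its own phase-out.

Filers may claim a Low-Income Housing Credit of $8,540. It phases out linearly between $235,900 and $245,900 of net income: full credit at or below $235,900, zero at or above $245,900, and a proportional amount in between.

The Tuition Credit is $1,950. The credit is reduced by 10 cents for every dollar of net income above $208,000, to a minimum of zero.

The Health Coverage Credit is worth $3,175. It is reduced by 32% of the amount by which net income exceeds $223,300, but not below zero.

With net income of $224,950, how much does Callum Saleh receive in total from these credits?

Low-Income Housing Credit: $224,950 is at or below the $235,900 threshold, so the full $8,540 applies.
Tuition Credit: 10% of the $16,950 excess over $208,000 is $1,695; credit = $1,950 − $1,695 = $255.
Health Coverage Credit: 32% of the $1,650 excess over $223,300 is $528; credit = $3,175 − $528 = $2,647.
Total: $8,540 + $255 + $2,647 = $11,442.

$11,442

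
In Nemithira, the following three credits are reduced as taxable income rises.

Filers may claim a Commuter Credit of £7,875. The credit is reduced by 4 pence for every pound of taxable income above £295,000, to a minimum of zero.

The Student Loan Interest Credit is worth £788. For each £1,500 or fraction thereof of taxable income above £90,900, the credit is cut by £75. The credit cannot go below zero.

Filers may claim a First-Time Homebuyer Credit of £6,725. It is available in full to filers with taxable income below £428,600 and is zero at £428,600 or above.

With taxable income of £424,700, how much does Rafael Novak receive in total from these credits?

Commuter Credit: 4% of the £129,700 excess over £295,000 is £5,188; credit = £7,875 − £5,188 = £2,687.
Student Loan Interest Credit: income exceeds £90,900 by £333,800 → 223 increments × £75 = £16,725 ≥ base, so the credit is £0.
First-Time Homebuyer Credit: £424,700 is below the £428,600 cutoff, so the full £6,725 applies.
Total: £2,687 + £0 + £6,725 = £9,412.

£9,412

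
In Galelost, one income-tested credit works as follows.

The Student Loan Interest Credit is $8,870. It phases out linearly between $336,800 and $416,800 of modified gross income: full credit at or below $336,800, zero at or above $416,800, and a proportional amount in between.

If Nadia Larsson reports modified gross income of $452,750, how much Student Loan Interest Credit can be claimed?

$0

Student Loan Interest Credit: $452,750 is at or above $416,800, so the credit is $0.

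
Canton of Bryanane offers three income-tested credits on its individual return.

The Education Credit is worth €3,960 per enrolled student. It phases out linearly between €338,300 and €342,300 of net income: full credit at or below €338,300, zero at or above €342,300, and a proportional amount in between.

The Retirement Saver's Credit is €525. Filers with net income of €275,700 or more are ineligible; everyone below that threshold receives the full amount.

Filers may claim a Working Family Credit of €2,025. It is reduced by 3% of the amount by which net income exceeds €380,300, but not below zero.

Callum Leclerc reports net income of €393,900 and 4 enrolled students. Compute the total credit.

€1,617

Education Credit: base = 4 × €3,960 = €15,840. €393,900 is at or above €342,300, so the credit is €0.
Retirement Saver's Credit: €393,900 meets or exceeds the €275,700 cutoff, so the credit is €0.
Working Family Credit: 3% of the €13,600 excess over €380,300 is €408; credit = €2,025 − €408 = €1,617.
Total: €0 + €0 + €1,617 = €1,617.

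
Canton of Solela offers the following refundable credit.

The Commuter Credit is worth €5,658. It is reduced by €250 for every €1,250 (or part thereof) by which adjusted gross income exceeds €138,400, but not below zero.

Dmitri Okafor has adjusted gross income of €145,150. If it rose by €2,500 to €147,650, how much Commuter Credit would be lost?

€500

At €145,150 — income exceeds €138,400 by €6,750, which is 6 full-or-partial €1,250 increments; reduction = 6 × €250 = €1,500, leaving €4,158.
At €147,650 — income exceeds €138,400 by €9,250, which is 8 full-or-partial €1,250 increments; reduction = 8 × €250 = €2,000, leaving €3,658.
Lost: €4,158 − €3,658 = €500.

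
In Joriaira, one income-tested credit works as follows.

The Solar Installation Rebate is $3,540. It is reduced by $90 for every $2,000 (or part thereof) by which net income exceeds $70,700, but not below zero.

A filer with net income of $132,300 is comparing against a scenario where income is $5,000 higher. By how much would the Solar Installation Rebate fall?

At $132,300 — income exceeds $70,700 by $61,600, which is 31 full-or-partial $2,000 increments; reduction = 31 × $90 = $2,790, leaving $750.
At $137,300 — income exceeds $70,700 by $66,600, which is 34 full-or-partial $2,000 increments; reduction = 34 × $90 = $3,060, leaving $480.
Lost: $750 − $480 = $270.

$270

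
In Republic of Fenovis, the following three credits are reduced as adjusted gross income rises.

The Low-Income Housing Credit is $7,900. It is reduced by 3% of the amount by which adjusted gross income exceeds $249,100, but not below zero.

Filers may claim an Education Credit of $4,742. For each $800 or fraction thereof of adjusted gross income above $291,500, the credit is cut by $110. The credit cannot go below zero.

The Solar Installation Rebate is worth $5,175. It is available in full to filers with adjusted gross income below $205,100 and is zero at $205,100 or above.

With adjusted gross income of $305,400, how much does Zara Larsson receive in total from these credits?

$8,973

Low-Income Housing Credit: 3% of the $56,300 excess over $249,100 is $1,689; credit = $7,900 − $1,689 = $6,211.
Education Credit: income exceeds $291,500 by $13,900, which is 18 full-or-partial $800 increments; reduction = 18 × $110 = $1,980, leaving $2,762.
Solar Installation Rebate: $305,400 meets or exceeds the $205,100 cutoff, so the credit is $0.
Total: $6,211 + $2,762 + $0 = $8,973.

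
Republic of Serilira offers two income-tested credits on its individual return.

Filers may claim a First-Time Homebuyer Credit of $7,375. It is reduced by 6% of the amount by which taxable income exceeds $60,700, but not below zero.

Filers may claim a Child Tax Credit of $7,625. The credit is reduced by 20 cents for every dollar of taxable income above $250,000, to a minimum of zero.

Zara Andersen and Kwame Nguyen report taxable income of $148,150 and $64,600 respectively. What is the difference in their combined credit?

Zara ($148,150): First-Time Homebuyer Credit: 6% of the $87,450 excess over $60,700 is $5,247; credit = $7,375 − $5,247 = $2,128. Child Tax Credit: $148,150 is at or below the $250,000 threshold, so the full $7,625 applies. total $2,128 + $7,625 = $9,753
Kwame ($64,600): First-Time Homebuyer Credit: 6% of the $3,900 excess over $60,700 is $234; credit = $7,375 − $234 = $7,141. Child Tax Credit: $64,600 is at or below the $250,000 threshold, so the full $7,625 applies. total $7,141 + $7,625 = $14,766
Difference: |$9,753 − $14,766| = $5,013.

$5,013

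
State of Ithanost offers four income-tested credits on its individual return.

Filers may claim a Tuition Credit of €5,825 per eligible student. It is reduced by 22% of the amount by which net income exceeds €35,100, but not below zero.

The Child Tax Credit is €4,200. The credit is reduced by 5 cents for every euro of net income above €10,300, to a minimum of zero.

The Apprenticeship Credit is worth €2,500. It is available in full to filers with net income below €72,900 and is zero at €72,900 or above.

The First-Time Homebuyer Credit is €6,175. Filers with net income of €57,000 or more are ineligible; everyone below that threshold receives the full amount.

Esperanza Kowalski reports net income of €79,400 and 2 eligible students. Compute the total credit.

Tuition Credit: base = 2 × €5,825 = €11,650. 22% of the €44,300 excess over €35,100 is €9,746; credit = €11,650 − €9,746 = €1,904.
Child Tax Credit: 5% of the €69,100 excess over €10,300 is €3,455; credit = €4,200 − €3,455 = €745.
Apprenticeship Credit: €79,400 meets or exceeds the €72,900 cutoff, so the credit is €0.
First-Time Homebuyer Credit: €79,400 meets or exceeds the €57,000 cutoff, so the credit is €0.
Total: €1,904 + €745 + €0 + €0 = €2,649.

€2,649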